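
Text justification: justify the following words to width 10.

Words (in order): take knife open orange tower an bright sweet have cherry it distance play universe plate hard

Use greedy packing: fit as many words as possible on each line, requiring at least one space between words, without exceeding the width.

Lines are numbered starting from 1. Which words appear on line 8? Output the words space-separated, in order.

Line 1: ['take', 'knife'] (min_width=10, slack=0)
Line 2: ['open'] (min_width=4, slack=6)
Line 3: ['orange'] (min_width=6, slack=4)
Line 4: ['tower', 'an'] (min_width=8, slack=2)
Line 5: ['bright'] (min_width=6, slack=4)
Line 6: ['sweet', 'have'] (min_width=10, slack=0)
Line 7: ['cherry', 'it'] (min_width=9, slack=1)
Line 8: ['distance'] (min_width=8, slack=2)
Line 9: ['play'] (min_width=4, slack=6)
Line 10: ['universe'] (min_width=8, slack=2)
Line 11: ['plate', 'hard'] (min_width=10, slack=0)

Answer: distance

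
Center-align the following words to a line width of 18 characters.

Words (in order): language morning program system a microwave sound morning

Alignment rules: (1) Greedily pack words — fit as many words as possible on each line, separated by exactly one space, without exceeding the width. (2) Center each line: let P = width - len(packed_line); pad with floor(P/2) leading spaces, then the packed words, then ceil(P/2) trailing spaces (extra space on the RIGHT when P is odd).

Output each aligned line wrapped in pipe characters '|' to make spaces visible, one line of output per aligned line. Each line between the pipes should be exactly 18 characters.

Line 1: ['language', 'morning'] (min_width=16, slack=2)
Line 2: ['program', 'system', 'a'] (min_width=16, slack=2)
Line 3: ['microwave', 'sound'] (min_width=15, slack=3)
Line 4: ['morning'] (min_width=7, slack=11)

Answer: | language morning |
| program system a |
| microwave sound  |
|     morning      |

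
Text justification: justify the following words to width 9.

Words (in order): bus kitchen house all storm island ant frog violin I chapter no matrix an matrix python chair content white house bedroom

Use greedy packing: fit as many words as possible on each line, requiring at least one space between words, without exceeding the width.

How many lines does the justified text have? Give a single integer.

Line 1: ['bus'] (min_width=3, slack=6)
Line 2: ['kitchen'] (min_width=7, slack=2)
Line 3: ['house', 'all'] (min_width=9, slack=0)
Line 4: ['storm'] (min_width=5, slack=4)
Line 5: ['island'] (min_width=6, slack=3)
Line 6: ['ant', 'frog'] (min_width=8, slack=1)
Line 7: ['violin', 'I'] (min_width=8, slack=1)
Line 8: ['chapter'] (min_width=7, slack=2)
Line 9: ['no', 'matrix'] (min_width=9, slack=0)
Line 10: ['an', 'matrix'] (min_width=9, slack=0)
Line 11: ['python'] (min_width=6, slack=3)
Line 12: ['chair'] (min_width=5, slack=4)
Line 13: ['content'] (min_width=7, slack=2)
Line 14: ['white'] (min_width=5, slack=4)
Line 15: ['house'] (min_width=5, slack=4)
Line 16: ['bedroom'] (min_width=7, slack=2)
Total lines: 16

Answer: 16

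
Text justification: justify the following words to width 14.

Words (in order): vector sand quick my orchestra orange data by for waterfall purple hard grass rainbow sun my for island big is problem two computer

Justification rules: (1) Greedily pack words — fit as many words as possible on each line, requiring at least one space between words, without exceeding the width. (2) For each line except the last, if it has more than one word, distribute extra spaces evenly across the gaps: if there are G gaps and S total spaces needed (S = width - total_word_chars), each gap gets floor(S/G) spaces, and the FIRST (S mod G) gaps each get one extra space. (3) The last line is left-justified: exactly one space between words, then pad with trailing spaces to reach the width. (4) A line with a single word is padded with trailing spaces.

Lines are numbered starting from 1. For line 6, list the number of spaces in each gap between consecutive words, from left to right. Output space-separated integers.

Line 1: ['vector', 'sand'] (min_width=11, slack=3)
Line 2: ['quick', 'my'] (min_width=8, slack=6)
Line 3: ['orchestra'] (min_width=9, slack=5)
Line 4: ['orange', 'data', 'by'] (min_width=14, slack=0)
Line 5: ['for', 'waterfall'] (min_width=13, slack=1)
Line 6: ['purple', 'hard'] (min_width=11, slack=3)
Line 7: ['grass', 'rainbow'] (min_width=13, slack=1)
Line 8: ['sun', 'my', 'for'] (min_width=10, slack=4)
Line 9: ['island', 'big', 'is'] (min_width=13, slack=1)
Line 10: ['problem', 'two'] (min_width=11, slack=3)
Line 11: ['computer'] (min_width=8, slack=6)

Answer: 4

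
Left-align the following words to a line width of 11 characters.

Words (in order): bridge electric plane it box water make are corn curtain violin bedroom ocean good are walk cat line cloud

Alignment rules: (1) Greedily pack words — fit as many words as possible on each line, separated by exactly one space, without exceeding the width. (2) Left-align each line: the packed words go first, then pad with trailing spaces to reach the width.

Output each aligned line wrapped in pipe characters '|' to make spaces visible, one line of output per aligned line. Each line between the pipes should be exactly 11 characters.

Answer: |bridge     |
|electric   |
|plane it   |
|box water  |
|make are   |
|corn       |
|curtain    |
|violin     |
|bedroom    |
|ocean good |
|are walk   |
|cat line   |
|cloud      |

Derivation:
Line 1: ['bridge'] (min_width=6, slack=5)
Line 2: ['electric'] (min_width=8, slack=3)
Line 3: ['plane', 'it'] (min_width=8, slack=3)
Line 4: ['box', 'water'] (min_width=9, slack=2)
Line 5: ['make', 'are'] (min_width=8, slack=3)
Line 6: ['corn'] (min_width=4, slack=7)
Line 7: ['curtain'] (min_width=7, slack=4)
Line 8: ['violin'] (min_width=6, slack=5)
Line 9: ['bedroom'] (min_width=7, slack=4)
Line 10: ['ocean', 'good'] (min_width=10, slack=1)
Line 11: ['are', 'walk'] (min_width=8, slack=3)
Line 12: ['cat', 'line'] (min_width=8, slack=3)
Line 13: ['cloud'] (min_width=5, slack=6)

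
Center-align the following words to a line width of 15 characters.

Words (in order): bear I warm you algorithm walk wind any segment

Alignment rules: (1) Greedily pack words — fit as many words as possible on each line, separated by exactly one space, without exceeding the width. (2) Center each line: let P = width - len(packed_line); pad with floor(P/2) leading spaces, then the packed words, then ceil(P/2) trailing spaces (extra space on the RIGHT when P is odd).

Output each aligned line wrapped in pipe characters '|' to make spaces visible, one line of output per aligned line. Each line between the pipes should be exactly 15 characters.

Line 1: ['bear', 'I', 'warm', 'you'] (min_width=15, slack=0)
Line 2: ['algorithm', 'walk'] (min_width=14, slack=1)
Line 3: ['wind', 'any'] (min_width=8, slack=7)
Line 4: ['segment'] (min_width=7, slack=8)

Answer: |bear I warm you|
|algorithm walk |
|   wind any    |
|    segment    |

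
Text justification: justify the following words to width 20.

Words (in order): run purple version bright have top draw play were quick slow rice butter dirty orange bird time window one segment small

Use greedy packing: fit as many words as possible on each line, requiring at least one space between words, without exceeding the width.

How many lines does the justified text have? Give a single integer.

Answer: 7

Derivation:
Line 1: ['run', 'purple', 'version'] (min_width=18, slack=2)
Line 2: ['bright', 'have', 'top', 'draw'] (min_width=20, slack=0)
Line 3: ['play', 'were', 'quick', 'slow'] (min_width=20, slack=0)
Line 4: ['rice', 'butter', 'dirty'] (min_width=17, slack=3)
Line 5: ['orange', 'bird', 'time'] (min_width=16, slack=4)
Line 6: ['window', 'one', 'segment'] (min_width=18, slack=2)
Line 7: ['small'] (min_width=5, slack=15)
Total lines: 7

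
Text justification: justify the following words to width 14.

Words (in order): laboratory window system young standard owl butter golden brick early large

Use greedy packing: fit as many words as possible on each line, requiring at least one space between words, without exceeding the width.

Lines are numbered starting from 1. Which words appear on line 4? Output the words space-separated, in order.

Line 1: ['laboratory'] (min_width=10, slack=4)
Line 2: ['window', 'system'] (min_width=13, slack=1)
Line 3: ['young', 'standard'] (min_width=14, slack=0)
Line 4: ['owl', 'butter'] (min_width=10, slack=4)
Line 5: ['golden', 'brick'] (min_width=12, slack=2)
Line 6: ['early', 'large'] (min_width=11, slack=3)

Answer: owl butter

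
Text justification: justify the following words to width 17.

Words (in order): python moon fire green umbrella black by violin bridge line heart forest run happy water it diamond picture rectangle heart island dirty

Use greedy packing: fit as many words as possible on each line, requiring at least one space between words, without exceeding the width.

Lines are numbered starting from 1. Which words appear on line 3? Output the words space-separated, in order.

Answer: black by violin

Derivation:
Line 1: ['python', 'moon', 'fire'] (min_width=16, slack=1)
Line 2: ['green', 'umbrella'] (min_width=14, slack=3)
Line 3: ['black', 'by', 'violin'] (min_width=15, slack=2)
Line 4: ['bridge', 'line', 'heart'] (min_width=17, slack=0)
Line 5: ['forest', 'run', 'happy'] (min_width=16, slack=1)
Line 6: ['water', 'it', 'diamond'] (min_width=16, slack=1)
Line 7: ['picture', 'rectangle'] (min_width=17, slack=0)
Line 8: ['heart', 'island'] (min_width=12, slack=5)
Line 9: ['dirty'] (min_width=5, slack=12)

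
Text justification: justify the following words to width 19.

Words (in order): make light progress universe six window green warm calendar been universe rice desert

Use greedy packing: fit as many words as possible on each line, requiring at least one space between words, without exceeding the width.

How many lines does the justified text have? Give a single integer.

Line 1: ['make', 'light', 'progress'] (min_width=19, slack=0)
Line 2: ['universe', 'six', 'window'] (min_width=19, slack=0)
Line 3: ['green', 'warm', 'calendar'] (min_width=19, slack=0)
Line 4: ['been', 'universe', 'rice'] (min_width=18, slack=1)
Line 5: ['desert'] (min_width=6, slack=13)
Total lines: 5

Answer: 5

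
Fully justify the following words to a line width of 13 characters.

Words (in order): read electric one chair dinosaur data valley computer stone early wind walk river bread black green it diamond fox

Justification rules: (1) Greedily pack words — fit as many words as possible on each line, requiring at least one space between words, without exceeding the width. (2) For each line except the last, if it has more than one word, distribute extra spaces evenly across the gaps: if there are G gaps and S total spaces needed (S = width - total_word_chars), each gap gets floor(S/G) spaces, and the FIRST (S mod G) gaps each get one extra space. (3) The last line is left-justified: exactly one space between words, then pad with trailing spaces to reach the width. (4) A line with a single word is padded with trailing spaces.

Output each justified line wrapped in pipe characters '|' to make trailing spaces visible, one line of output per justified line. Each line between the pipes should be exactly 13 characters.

Answer: |read electric|
|one     chair|
|dinosaur data|
|valley       |
|computer     |
|stone   early|
|wind     walk|
|river   bread|
|black   green|
|it    diamond|
|fox          |

Derivation:
Line 1: ['read', 'electric'] (min_width=13, slack=0)
Line 2: ['one', 'chair'] (min_width=9, slack=4)
Line 3: ['dinosaur', 'data'] (min_width=13, slack=0)
Line 4: ['valley'] (min_width=6, slack=7)
Line 5: ['computer'] (min_width=8, slack=5)
Line 6: ['stone', 'early'] (min_width=11, slack=2)
Line 7: ['wind', 'walk'] (min_width=9, slack=4)
Line 8: ['river', 'bread'] (min_width=11, slack=2)
Line 9: ['black', 'green'] (min_width=11, slack=2)
Line 10: ['it', 'diamond'] (min_width=10, slack=3)
Line 11: ['fox'] (min_width=3, slack=10)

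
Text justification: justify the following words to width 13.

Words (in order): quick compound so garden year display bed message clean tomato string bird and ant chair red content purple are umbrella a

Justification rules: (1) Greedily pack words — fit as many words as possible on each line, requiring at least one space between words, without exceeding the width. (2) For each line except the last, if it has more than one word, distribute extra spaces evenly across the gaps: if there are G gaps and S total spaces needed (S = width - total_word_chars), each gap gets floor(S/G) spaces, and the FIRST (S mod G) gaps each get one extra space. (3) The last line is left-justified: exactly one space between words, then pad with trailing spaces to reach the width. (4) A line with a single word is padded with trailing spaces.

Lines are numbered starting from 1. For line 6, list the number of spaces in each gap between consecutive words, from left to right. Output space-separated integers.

Answer: 1

Derivation:
Line 1: ['quick'] (min_width=5, slack=8)
Line 2: ['compound', 'so'] (min_width=11, slack=2)
Line 3: ['garden', 'year'] (min_width=11, slack=2)
Line 4: ['display', 'bed'] (min_width=11, slack=2)
Line 5: ['message', 'clean'] (min_width=13, slack=0)
Line 6: ['tomato', 'string'] (min_width=13, slack=0)
Line 7: ['bird', 'and', 'ant'] (min_width=12, slack=1)
Line 8: ['chair', 'red'] (min_width=9, slack=4)
Line 9: ['content'] (min_width=7, slack=6)
Line 10: ['purple', 'are'] (min_width=10, slack=3)
Line 11: ['umbrella', 'a'] (min_width=10, slack=3)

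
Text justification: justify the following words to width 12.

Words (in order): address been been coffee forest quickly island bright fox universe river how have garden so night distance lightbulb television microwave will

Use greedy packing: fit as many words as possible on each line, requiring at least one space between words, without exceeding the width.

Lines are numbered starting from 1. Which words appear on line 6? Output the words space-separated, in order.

Line 1: ['address', 'been'] (min_width=12, slack=0)
Line 2: ['been', 'coffee'] (min_width=11, slack=1)
Line 3: ['forest'] (min_width=6, slack=6)
Line 4: ['quickly'] (min_width=7, slack=5)
Line 5: ['island'] (min_width=6, slack=6)
Line 6: ['bright', 'fox'] (min_width=10, slack=2)
Line 7: ['universe'] (min_width=8, slack=4)
Line 8: ['river', 'how'] (min_width=9, slack=3)
Line 9: ['have', 'garden'] (min_width=11, slack=1)
Line 10: ['so', 'night'] (min_width=8, slack=4)
Line 11: ['distance'] (min_width=8, slack=4)
Line 12: ['lightbulb'] (min_width=9, slack=3)
Line 13: ['television'] (min_width=10, slack=2)
Line 14: ['microwave'] (min_width=9, slack=3)
Line 15: ['will'] (min_width=4, slack=8)

Answer: bright fox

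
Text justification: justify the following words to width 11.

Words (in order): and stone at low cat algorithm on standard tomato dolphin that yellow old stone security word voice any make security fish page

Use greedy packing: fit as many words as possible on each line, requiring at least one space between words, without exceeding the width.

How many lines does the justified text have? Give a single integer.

Line 1: ['and', 'stone'] (min_width=9, slack=2)
Line 2: ['at', 'low', 'cat'] (min_width=10, slack=1)
Line 3: ['algorithm'] (min_width=9, slack=2)
Line 4: ['on', 'standard'] (min_width=11, slack=0)
Line 5: ['tomato'] (min_width=6, slack=5)
Line 6: ['dolphin'] (min_width=7, slack=4)
Line 7: ['that', 'yellow'] (min_width=11, slack=0)
Line 8: ['old', 'stone'] (min_width=9, slack=2)
Line 9: ['security'] (min_width=8, slack=3)
Line 10: ['word', 'voice'] (min_width=10, slack=1)
Line 11: ['any', 'make'] (min_width=8, slack=3)
Line 12: ['security'] (min_width=8, slack=3)
Line 13: ['fish', 'page'] (min_width=9, slack=2)
Total lines: 13

Answer: 13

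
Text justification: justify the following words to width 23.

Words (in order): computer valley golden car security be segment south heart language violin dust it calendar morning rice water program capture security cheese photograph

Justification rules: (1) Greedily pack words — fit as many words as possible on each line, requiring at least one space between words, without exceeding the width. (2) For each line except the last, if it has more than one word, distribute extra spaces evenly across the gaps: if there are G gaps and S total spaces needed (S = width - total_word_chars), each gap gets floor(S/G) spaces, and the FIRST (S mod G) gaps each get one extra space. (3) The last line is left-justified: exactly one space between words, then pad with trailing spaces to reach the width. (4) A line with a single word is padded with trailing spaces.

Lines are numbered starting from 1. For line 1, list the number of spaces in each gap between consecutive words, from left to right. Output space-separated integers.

Line 1: ['computer', 'valley', 'golden'] (min_width=22, slack=1)
Line 2: ['car', 'security', 'be', 'segment'] (min_width=23, slack=0)
Line 3: ['south', 'heart', 'language'] (min_width=20, slack=3)
Line 4: ['violin', 'dust', 'it', 'calendar'] (min_width=23, slack=0)
Line 5: ['morning', 'rice', 'water'] (min_width=18, slack=5)
Line 6: ['program', 'capture'] (min_width=15, slack=8)
Line 7: ['security', 'cheese'] (min_width=15, slack=8)
Line 8: ['photograph'] (min_width=10, slack=13)

Answer: 2 1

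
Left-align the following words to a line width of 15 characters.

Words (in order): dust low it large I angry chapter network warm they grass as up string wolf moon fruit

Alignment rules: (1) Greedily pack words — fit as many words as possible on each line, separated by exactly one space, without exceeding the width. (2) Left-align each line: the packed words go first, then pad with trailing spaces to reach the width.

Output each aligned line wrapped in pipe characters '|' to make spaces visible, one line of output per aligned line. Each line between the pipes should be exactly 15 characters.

Answer: |dust low it    |
|large I angry  |
|chapter network|
|warm they grass|
|as up string   |
|wolf moon fruit|

Derivation:
Line 1: ['dust', 'low', 'it'] (min_width=11, slack=4)
Line 2: ['large', 'I', 'angry'] (min_width=13, slack=2)
Line 3: ['chapter', 'network'] (min_width=15, slack=0)
Line 4: ['warm', 'they', 'grass'] (min_width=15, slack=0)
Line 5: ['as', 'up', 'string'] (min_width=12, slack=3)
Line 6: ['wolf', 'moon', 'fruit'] (min_width=15, slack=0)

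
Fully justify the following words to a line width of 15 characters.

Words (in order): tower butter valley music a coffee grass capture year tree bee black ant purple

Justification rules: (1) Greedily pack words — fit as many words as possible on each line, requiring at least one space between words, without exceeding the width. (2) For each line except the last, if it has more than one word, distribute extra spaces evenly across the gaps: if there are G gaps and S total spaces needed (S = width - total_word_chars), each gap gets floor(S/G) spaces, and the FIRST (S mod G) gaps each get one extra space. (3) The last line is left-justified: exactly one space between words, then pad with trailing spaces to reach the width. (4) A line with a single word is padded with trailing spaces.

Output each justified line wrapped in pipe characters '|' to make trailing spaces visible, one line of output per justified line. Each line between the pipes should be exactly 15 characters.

Line 1: ['tower', 'butter'] (min_width=12, slack=3)
Line 2: ['valley', 'music', 'a'] (min_width=14, slack=1)
Line 3: ['coffee', 'grass'] (min_width=12, slack=3)
Line 4: ['capture', 'year'] (min_width=12, slack=3)
Line 5: ['tree', 'bee', 'black'] (min_width=14, slack=1)
Line 6: ['ant', 'purple'] (min_width=10, slack=5)

Answer: |tower    butter|
|valley  music a|
|coffee    grass|
|capture    year|
|tree  bee black|
|ant purple     |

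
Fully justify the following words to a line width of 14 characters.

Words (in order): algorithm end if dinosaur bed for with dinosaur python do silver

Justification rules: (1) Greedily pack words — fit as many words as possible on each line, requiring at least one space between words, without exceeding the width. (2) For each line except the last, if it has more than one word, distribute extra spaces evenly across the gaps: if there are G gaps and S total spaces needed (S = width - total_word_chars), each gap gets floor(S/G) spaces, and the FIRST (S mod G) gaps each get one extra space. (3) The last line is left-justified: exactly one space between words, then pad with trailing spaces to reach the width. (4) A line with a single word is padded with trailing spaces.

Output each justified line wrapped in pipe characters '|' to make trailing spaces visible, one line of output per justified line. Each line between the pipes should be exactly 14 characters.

Answer: |algorithm  end|
|if    dinosaur|
|bed  for  with|
|dinosaur      |
|python      do|
|silver        |

Derivation:
Line 1: ['algorithm', 'end'] (min_width=13, slack=1)
Line 2: ['if', 'dinosaur'] (min_width=11, slack=3)
Line 3: ['bed', 'for', 'with'] (min_width=12, slack=2)
Line 4: ['dinosaur'] (min_width=8, slack=6)
Line 5: ['python', 'do'] (min_width=9, slack=5)
Line 6: ['silver'] (min_width=6, slack=8)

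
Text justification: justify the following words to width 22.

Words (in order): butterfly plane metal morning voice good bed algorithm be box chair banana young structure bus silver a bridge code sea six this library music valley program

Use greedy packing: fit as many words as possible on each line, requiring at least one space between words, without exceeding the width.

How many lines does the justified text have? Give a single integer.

Line 1: ['butterfly', 'plane', 'metal'] (min_width=21, slack=1)
Line 2: ['morning', 'voice', 'good', 'bed'] (min_width=22, slack=0)
Line 3: ['algorithm', 'be', 'box', 'chair'] (min_width=22, slack=0)
Line 4: ['banana', 'young', 'structure'] (min_width=22, slack=0)
Line 5: ['bus', 'silver', 'a', 'bridge'] (min_width=19, slack=3)
Line 6: ['code', 'sea', 'six', 'this'] (min_width=17, slack=5)
Line 7: ['library', 'music', 'valley'] (min_width=20, slack=2)
Line 8: ['program'] (min_width=7, slack=15)
Total lines: 8

Answer: 8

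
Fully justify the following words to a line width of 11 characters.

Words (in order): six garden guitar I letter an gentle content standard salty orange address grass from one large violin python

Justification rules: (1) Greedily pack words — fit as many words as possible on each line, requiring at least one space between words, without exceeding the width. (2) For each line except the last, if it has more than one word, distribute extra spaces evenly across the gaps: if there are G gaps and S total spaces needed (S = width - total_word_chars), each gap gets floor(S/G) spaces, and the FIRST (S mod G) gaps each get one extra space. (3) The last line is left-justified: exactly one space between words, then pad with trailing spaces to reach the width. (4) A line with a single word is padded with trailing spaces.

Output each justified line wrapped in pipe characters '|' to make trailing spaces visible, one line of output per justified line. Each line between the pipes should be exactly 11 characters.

Line 1: ['six', 'garden'] (min_width=10, slack=1)
Line 2: ['guitar', 'I'] (min_width=8, slack=3)
Line 3: ['letter', 'an'] (min_width=9, slack=2)
Line 4: ['gentle'] (min_width=6, slack=5)
Line 5: ['content'] (min_width=7, slack=4)
Line 6: ['standard'] (min_width=8, slack=3)
Line 7: ['salty'] (min_width=5, slack=6)
Line 8: ['orange'] (min_width=6, slack=5)
Line 9: ['address'] (min_width=7, slack=4)
Line 10: ['grass', 'from'] (min_width=10, slack=1)
Line 11: ['one', 'large'] (min_width=9, slack=2)
Line 12: ['violin'] (min_width=6, slack=5)
Line 13: ['python'] (min_width=6, slack=5)

Answer: |six  garden|
|guitar    I|
|letter   an|
|gentle     |
|content    |
|standard   |
|salty      |
|orange     |
|address    |
|grass  from|
|one   large|
|violin     |
|python     |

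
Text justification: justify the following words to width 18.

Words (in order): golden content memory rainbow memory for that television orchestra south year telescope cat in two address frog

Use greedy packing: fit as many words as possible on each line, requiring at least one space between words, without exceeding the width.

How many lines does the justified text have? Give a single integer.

Line 1: ['golden', 'content'] (min_width=14, slack=4)
Line 2: ['memory', 'rainbow'] (min_width=14, slack=4)
Line 3: ['memory', 'for', 'that'] (min_width=15, slack=3)
Line 4: ['television'] (min_width=10, slack=8)
Line 5: ['orchestra', 'south'] (min_width=15, slack=3)
Line 6: ['year', 'telescope', 'cat'] (min_width=18, slack=0)
Line 7: ['in', 'two', 'address'] (min_width=14, slack=4)
Line 8: ['frog'] (min_width=4, slack=14)
Total lines: 8

Answer: 8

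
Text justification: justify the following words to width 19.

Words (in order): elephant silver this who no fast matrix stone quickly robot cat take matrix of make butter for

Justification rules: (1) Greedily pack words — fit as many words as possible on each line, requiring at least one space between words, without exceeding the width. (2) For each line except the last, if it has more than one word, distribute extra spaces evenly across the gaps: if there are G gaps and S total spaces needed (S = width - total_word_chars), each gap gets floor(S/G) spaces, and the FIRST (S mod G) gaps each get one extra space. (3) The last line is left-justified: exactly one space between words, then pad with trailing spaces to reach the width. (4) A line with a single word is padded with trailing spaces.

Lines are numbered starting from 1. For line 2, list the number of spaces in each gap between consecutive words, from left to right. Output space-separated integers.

Line 1: ['elephant', 'silver'] (min_width=15, slack=4)
Line 2: ['this', 'who', 'no', 'fast'] (min_width=16, slack=3)
Line 3: ['matrix', 'stone'] (min_width=12, slack=7)
Line 4: ['quickly', 'robot', 'cat'] (min_width=17, slack=2)
Line 5: ['take', 'matrix', 'of', 'make'] (min_width=19, slack=0)
Line 6: ['butter', 'for'] (min_width=10, slack=9)

Answer: 2 2 2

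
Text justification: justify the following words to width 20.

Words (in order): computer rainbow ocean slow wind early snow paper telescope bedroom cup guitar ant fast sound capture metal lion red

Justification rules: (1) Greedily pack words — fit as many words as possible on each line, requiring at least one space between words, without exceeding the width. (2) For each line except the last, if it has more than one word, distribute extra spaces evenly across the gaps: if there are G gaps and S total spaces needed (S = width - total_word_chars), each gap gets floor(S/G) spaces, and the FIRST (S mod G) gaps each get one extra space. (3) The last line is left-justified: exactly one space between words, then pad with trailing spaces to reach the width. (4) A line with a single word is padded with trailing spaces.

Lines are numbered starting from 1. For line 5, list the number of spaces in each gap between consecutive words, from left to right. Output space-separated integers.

Line 1: ['computer', 'rainbow'] (min_width=16, slack=4)
Line 2: ['ocean', 'slow', 'wind'] (min_width=15, slack=5)
Line 3: ['early', 'snow', 'paper'] (min_width=16, slack=4)
Line 4: ['telescope', 'bedroom'] (min_width=17, slack=3)
Line 5: ['cup', 'guitar', 'ant', 'fast'] (min_width=19, slack=1)
Line 6: ['sound', 'capture', 'metal'] (min_width=19, slack=1)
Line 7: ['lion', 'red'] (min_width=8, slack=12)

Answer: 2 1 1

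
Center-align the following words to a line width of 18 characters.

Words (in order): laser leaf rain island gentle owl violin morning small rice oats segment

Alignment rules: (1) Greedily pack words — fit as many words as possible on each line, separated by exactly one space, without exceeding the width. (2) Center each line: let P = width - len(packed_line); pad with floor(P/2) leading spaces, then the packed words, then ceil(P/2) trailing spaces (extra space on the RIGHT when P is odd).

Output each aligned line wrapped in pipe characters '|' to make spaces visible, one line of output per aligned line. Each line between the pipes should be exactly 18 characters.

Answer: | laser leaf rain  |
|island gentle owl |
|  violin morning  |
| small rice oats  |
|     segment      |

Derivation:
Line 1: ['laser', 'leaf', 'rain'] (min_width=15, slack=3)
Line 2: ['island', 'gentle', 'owl'] (min_width=17, slack=1)
Line 3: ['violin', 'morning'] (min_width=14, slack=4)
Line 4: ['small', 'rice', 'oats'] (min_width=15, slack=3)
Line 5: ['segment'] (min_width=7, slack=11)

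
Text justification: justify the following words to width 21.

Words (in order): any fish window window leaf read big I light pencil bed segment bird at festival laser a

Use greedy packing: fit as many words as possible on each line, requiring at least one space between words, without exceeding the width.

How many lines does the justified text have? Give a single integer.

Answer: 5

Derivation:
Line 1: ['any', 'fish', 'window'] (min_width=15, slack=6)
Line 2: ['window', 'leaf', 'read', 'big'] (min_width=20, slack=1)
Line 3: ['I', 'light', 'pencil', 'bed'] (min_width=18, slack=3)
Line 4: ['segment', 'bird', 'at'] (min_width=15, slack=6)
Line 5: ['festival', 'laser', 'a'] (min_width=16, slack=5)
Total lines: 5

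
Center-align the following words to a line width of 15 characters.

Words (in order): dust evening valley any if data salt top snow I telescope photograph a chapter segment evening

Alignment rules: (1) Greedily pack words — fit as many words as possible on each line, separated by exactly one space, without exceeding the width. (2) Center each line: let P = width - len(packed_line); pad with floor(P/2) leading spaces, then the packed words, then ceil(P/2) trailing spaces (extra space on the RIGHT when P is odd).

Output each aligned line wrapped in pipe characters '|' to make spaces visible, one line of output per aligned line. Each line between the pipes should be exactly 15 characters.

Line 1: ['dust', 'evening'] (min_width=12, slack=3)
Line 2: ['valley', 'any', 'if'] (min_width=13, slack=2)
Line 3: ['data', 'salt', 'top'] (min_width=13, slack=2)
Line 4: ['snow', 'I'] (min_width=6, slack=9)
Line 5: ['telescope'] (min_width=9, slack=6)
Line 6: ['photograph', 'a'] (min_width=12, slack=3)
Line 7: ['chapter', 'segment'] (min_width=15, slack=0)
Line 8: ['evening'] (min_width=7, slack=8)

Answer: | dust evening  |
| valley any if |
| data salt top |
|    snow I     |
|   telescope   |
| photograph a  |
|chapter segment|
|    evening    |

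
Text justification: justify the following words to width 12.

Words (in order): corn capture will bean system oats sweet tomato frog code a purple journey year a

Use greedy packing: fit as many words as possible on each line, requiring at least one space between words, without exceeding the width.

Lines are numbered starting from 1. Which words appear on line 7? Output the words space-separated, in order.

Line 1: ['corn', 'capture'] (min_width=12, slack=0)
Line 2: ['will', 'bean'] (min_width=9, slack=3)
Line 3: ['system', 'oats'] (min_width=11, slack=1)
Line 4: ['sweet', 'tomato'] (min_width=12, slack=0)
Line 5: ['frog', 'code', 'a'] (min_width=11, slack=1)
Line 6: ['purple'] (min_width=6, slack=6)
Line 7: ['journey', 'year'] (min_width=12, slack=0)
Line 8: ['a'] (min_width=1, slack=11)

Answer: journey year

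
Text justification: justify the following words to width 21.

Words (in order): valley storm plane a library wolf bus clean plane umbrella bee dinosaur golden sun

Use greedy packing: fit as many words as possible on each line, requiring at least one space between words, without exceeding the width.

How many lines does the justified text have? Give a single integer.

Answer: 5

Derivation:
Line 1: ['valley', 'storm', 'plane', 'a'] (min_width=20, slack=1)
Line 2: ['library', 'wolf', 'bus'] (min_width=16, slack=5)
Line 3: ['clean', 'plane', 'umbrella'] (min_width=20, slack=1)
Line 4: ['bee', 'dinosaur', 'golden'] (min_width=19, slack=2)
Line 5: ['sun'] (min_width=3, slack=18)
Total lines: 5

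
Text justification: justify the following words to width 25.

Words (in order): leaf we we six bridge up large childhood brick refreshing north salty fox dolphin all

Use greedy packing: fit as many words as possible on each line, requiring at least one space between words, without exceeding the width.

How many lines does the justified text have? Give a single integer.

Line 1: ['leaf', 'we', 'we', 'six', 'bridge', 'up'] (min_width=24, slack=1)
Line 2: ['large', 'childhood', 'brick'] (min_width=21, slack=4)
Line 3: ['refreshing', 'north', 'salty'] (min_width=22, slack=3)
Line 4: ['fox', 'dolphin', 'all'] (min_width=15, slack=10)
Total lines: 4

Answer: 4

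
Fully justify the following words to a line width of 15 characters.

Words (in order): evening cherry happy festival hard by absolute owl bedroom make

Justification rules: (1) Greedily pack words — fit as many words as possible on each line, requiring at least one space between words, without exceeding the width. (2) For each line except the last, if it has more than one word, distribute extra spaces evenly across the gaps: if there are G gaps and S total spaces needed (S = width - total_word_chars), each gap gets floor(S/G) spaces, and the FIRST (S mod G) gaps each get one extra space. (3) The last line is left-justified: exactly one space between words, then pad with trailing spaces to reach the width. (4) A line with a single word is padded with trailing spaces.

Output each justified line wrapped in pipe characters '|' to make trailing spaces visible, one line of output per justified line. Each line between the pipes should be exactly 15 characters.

Line 1: ['evening', 'cherry'] (min_width=14, slack=1)
Line 2: ['happy', 'festival'] (min_width=14, slack=1)
Line 3: ['hard', 'by'] (min_width=7, slack=8)
Line 4: ['absolute', 'owl'] (min_width=12, slack=3)
Line 5: ['bedroom', 'make'] (min_width=12, slack=3)

Answer: |evening  cherry|
|happy  festival|
|hard         by|
|absolute    owl|
|bedroom make   |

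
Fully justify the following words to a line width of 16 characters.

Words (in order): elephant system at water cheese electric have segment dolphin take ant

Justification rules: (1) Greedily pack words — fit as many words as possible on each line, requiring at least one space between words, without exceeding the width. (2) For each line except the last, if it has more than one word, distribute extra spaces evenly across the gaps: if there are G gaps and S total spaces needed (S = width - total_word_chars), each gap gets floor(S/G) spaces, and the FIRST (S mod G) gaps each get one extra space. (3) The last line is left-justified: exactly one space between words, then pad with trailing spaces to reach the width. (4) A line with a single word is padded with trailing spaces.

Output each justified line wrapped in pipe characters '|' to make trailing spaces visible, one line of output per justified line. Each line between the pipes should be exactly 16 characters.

Answer: |elephant  system|
|at  water cheese|
|electric    have|
|segment  dolphin|
|take ant        |

Derivation:
Line 1: ['elephant', 'system'] (min_width=15, slack=1)
Line 2: ['at', 'water', 'cheese'] (min_width=15, slack=1)
Line 3: ['electric', 'have'] (min_width=13, slack=3)
Line 4: ['segment', 'dolphin'] (min_width=15, slack=1)
Line 5: ['take', 'ant'] (min_width=8, slack=8)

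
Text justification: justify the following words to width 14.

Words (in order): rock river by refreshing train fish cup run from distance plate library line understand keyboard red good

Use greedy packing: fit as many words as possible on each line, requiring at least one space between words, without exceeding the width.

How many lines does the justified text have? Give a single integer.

Line 1: ['rock', 'river', 'by'] (min_width=13, slack=1)
Line 2: ['refreshing'] (min_width=10, slack=4)
Line 3: ['train', 'fish', 'cup'] (min_width=14, slack=0)
Line 4: ['run', 'from'] (min_width=8, slack=6)
Line 5: ['distance', 'plate'] (min_width=14, slack=0)
Line 6: ['library', 'line'] (min_width=12, slack=2)
Line 7: ['understand'] (min_width=10, slack=4)
Line 8: ['keyboard', 'red'] (min_width=12, slack=2)
Line 9: ['good'] (min_width=4, slack=10)
Total lines: 9

Answer: 9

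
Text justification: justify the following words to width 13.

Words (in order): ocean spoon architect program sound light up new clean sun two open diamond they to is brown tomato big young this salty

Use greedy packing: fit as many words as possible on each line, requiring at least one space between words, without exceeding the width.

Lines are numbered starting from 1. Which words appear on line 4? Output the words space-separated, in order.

Answer: light up new

Derivation:
Line 1: ['ocean', 'spoon'] (min_width=11, slack=2)
Line 2: ['architect'] (min_width=9, slack=4)
Line 3: ['program', 'sound'] (min_width=13, slack=0)
Line 4: ['light', 'up', 'new'] (min_width=12, slack=1)
Line 5: ['clean', 'sun', 'two'] (min_width=13, slack=0)
Line 6: ['open', 'diamond'] (min_width=12, slack=1)
Line 7: ['they', 'to', 'is'] (min_width=10, slack=3)
Line 8: ['brown', 'tomato'] (min_width=12, slack=1)
Line 9: ['big', 'young'] (min_width=9, slack=4)
Line 10: ['this', 'salty'] (min_width=10, slack=3)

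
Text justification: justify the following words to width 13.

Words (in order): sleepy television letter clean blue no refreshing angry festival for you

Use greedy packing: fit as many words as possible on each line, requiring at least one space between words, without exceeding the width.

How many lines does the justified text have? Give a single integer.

Answer: 8

Derivation:
Line 1: ['sleepy'] (min_width=6, slack=7)
Line 2: ['television'] (min_width=10, slack=3)
Line 3: ['letter', 'clean'] (min_width=12, slack=1)
Line 4: ['blue', 'no'] (min_width=7, slack=6)
Line 5: ['refreshing'] (min_width=10, slack=3)
Line 6: ['angry'] (min_width=5, slack=8)
Line 7: ['festival', 'for'] (min_width=12, slack=1)
Line 8: ['you'] (min_width=3, slack=10)
Total lines: 8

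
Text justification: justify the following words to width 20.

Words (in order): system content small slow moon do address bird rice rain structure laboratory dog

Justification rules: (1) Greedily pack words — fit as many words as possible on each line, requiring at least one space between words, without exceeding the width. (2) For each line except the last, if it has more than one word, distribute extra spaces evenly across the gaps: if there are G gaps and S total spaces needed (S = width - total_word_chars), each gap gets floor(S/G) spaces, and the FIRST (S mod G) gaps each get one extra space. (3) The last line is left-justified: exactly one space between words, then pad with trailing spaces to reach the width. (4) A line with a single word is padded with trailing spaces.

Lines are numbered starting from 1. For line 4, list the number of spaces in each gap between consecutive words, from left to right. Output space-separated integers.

Line 1: ['system', 'content', 'small'] (min_width=20, slack=0)
Line 2: ['slow', 'moon', 'do', 'address'] (min_width=20, slack=0)
Line 3: ['bird', 'rice', 'rain'] (min_width=14, slack=6)
Line 4: ['structure', 'laboratory'] (min_width=20, slack=0)
Line 5: ['dog'] (min_width=3, slack=17)

Answer: 1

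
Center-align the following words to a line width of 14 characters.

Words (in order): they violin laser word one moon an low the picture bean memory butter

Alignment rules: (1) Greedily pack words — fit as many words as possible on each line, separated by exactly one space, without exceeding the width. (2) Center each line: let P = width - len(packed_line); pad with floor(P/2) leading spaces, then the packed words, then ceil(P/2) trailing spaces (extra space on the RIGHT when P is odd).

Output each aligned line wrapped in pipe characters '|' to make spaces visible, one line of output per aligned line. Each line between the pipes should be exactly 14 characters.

Line 1: ['they', 'violin'] (min_width=11, slack=3)
Line 2: ['laser', 'word', 'one'] (min_width=14, slack=0)
Line 3: ['moon', 'an', 'low'] (min_width=11, slack=3)
Line 4: ['the', 'picture'] (min_width=11, slack=3)
Line 5: ['bean', 'memory'] (min_width=11, slack=3)
Line 6: ['butter'] (min_width=6, slack=8)

Answer: | they violin  |
|laser word one|
| moon an low  |
| the picture  |
| bean memory  |
|    butter    |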